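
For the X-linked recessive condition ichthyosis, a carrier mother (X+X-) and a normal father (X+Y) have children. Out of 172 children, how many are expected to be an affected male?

Cross: X+X- × X+Y
Offspring: 1 X+X+, 1 X+Y, 1 X+X-, 1 X-Y
Probability of an affected male: 1/4
Expected count = 1/4 × 172 = 43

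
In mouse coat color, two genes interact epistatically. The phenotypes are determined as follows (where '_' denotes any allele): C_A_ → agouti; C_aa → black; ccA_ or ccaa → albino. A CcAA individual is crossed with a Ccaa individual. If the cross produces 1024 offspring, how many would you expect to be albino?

Cross: CcAA × Ccaa — consider each gene separately:
C gene: Cc × Cc → 1 CC, 2 Cc, 1 cc → 3 C_ : 1 cc (out of 4)
A gene: AA × aa → 4 Aa → 4 A_ (out of 4)
Genotype classes (out of 4 × 4 = 16): C_A_ = 3×4 = 12; ccA_ = 1×4 = 4
Apply the phenotype rules: C_A_ (12) → agouti; ccA_ (4) → albino
Phenotype counts (out of 16): 12 agouti, 4 albino
albino: 4 out of 16 → fraction 1/4
Expected count = 1/4 × 1024 = 256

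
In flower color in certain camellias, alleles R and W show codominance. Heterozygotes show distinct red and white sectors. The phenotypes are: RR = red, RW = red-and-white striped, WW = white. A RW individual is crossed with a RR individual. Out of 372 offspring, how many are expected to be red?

Punnett square for RW × RR:
Offspring genotypes: 2 RR, 2 RW
Phenotype counts: 2 red, 2 red-and-white striped
red: 2 out of 4 → fraction 1/2
Expected count = 1/2 × 372 = 186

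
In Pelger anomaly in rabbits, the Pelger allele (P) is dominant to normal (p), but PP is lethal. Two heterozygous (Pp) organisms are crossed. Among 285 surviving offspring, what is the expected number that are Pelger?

Cross: Pp × Pp
Punnett square offspring (before lethality): 1 PP, 2 Pp, 1 pp
The PP genotype is lethal (embryos die); surviving offspring: 2 Pp, 1 pp
Pelger: 2 out of 3 → fraction 2/3
Expected count = 2/3 × 285 = 190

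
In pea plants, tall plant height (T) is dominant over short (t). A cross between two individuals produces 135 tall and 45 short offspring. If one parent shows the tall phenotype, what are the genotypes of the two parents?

Observed offspring: 135 tall, 45 short
The observed ratio simplifies to 3:1. Short (tt) offspring appear, so each parent must contribute one t allele. The parent stated to show tall carries T, so it is Tt. The other parent is then either Tt or tt: Tt × tt would give a 1:1 split, whereas Tt × Tt gives 3:1 — matching the data. So both parents are heterozygous (Tt × Tt).
Parent genotypes: Tt × Tt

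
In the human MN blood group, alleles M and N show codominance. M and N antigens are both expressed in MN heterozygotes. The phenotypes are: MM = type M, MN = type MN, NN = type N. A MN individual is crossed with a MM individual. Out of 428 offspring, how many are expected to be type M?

Punnett square for MN × MM:
Offspring genotypes: 2 MM, 2 MN
Phenotype counts: 2 type M, 2 type MN
type M: 2 out of 4 → fraction 1/2
Expected count = 1/2 × 428 = 214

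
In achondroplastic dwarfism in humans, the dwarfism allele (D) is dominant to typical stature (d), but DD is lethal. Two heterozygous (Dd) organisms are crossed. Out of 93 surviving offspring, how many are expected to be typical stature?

Cross: Dd × Dd
Punnett square offspring (before lethality): 1 DD, 2 Dd, 1 dd
The DD genotype is lethal (embryos die); surviving offspring: 2 Dd, 1 dd
typical stature: 1 out of 3 → fraction 1/3
Expected count = 1/3 × 93 = 31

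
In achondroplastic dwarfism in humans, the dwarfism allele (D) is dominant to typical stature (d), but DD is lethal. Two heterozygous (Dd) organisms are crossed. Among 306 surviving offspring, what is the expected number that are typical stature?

Cross: Dd × Dd
Punnett square offspring (before lethality): 1 DD, 2 Dd, 1 dd
The DD genotype is lethal (embryos die); surviving offspring: 2 Dd, 1 dd
typical stature: 1 out of 3 → fraction 1/3
Expected count = 1/3 × 306 = 102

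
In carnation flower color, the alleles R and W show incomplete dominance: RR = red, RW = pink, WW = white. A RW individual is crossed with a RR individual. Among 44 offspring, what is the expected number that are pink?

Punnett square for RW × RR:
Offspring genotypes: 2 RR, 2 RW
Phenotype counts: 2 red, 2 pink
pink: 2 out of 4 → fraction 1/2
Expected count = 1/2 × 44 = 22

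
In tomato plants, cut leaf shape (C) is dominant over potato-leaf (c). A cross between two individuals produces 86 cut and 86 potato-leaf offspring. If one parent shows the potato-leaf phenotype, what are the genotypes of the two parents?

Observed offspring: 86 cut, 86 potato-leaf
The observed ratio simplifies to 1:1. One parent shows potato-leaf, so its genotype must be cc. A 1:1 offspring split requires the other parent to be heterozygous (Cc).
Parent genotypes: cc × Cc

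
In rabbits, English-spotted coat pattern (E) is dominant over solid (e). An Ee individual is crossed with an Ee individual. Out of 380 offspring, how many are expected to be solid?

Punnett square for Ee × Ee:
Offspring genotypes: 1 EE, 2 Ee, 1 ee
English-spotted: 3, solid: 1
solid: 1 out of 4 → fraction 1/4
Expected count = 1/4 × 380 = 95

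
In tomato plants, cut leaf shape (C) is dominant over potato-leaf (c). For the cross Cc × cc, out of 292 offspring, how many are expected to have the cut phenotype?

Punnett square for Cc × cc:
Offspring genotypes: 2 Cc, 2 cc
Total offspring: 4
Count with target: 2
Probability: 2/4 = 1/2
Expected count = 1/2 × 292 = 146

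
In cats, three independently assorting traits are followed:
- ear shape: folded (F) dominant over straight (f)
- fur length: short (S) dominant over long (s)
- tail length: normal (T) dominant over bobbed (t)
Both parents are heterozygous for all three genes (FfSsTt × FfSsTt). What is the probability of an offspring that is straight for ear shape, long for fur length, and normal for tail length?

Trihybrid cross: FfSsTt × FfSsTt
Each trait segregates independently with a 3:1 phenotypic ratio, so each gene contributes 3/4 (dominant) or 1/4 (recessive).
Target: straight (ear shape), long (fur length), normal (tail length)
Probability = product of independent per-trait probabilities
= 1/4 × 1/4 × 3/4 = 3/64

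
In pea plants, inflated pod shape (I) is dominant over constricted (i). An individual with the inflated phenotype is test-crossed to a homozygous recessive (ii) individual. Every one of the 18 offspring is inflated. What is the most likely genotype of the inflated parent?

Test cross: ? × ii
All offspring are inflated.
If the unknown parent were heterozygous (Ii), about half of 18 offspring would be constricted; none are. The unknown parent is most likely homozygous dominant (II).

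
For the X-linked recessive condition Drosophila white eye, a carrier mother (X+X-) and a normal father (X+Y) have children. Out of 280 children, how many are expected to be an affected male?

Cross: X+X- × X+Y
Offspring: 1 X+X+, 1 X+Y, 1 X+X-, 1 X-Y
Probability of an affected male: 1/4
Expected count = 1/4 × 280 = 70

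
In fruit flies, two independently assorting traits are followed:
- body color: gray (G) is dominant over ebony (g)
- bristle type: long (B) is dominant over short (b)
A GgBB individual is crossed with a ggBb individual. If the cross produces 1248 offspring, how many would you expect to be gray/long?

Dihybrid cross GgBB × ggBb — consider each gene separately:
body color: Gg × gg → 2 Gg, 2 gg → 2 G_ : 2 gg (out of 4)
bristle type: BB × Bb → 2 BB, 2 Bb → 4 B_ (out of 4)
Combine (counts out of 4 × 4 = 16): gray/long (G_B_) = 2×4 = 8; ebony/long (ggB_) = 2×4 = 8
Phenotype counts (out of 16): 8 gray/long, 8 ebony/long
gray/long: 8 out of 16 → fraction 1/2
Expected count = 1/2 × 1248 = 624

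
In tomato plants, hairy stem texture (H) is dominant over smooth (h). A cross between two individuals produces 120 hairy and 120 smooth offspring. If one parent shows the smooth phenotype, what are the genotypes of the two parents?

Observed offspring: 120 hairy, 120 smooth
The observed ratio simplifies to 1:1. One parent shows smooth, so its genotype must be hh. A 1:1 offspring split requires the other parent to be heterozygous (Hh).
Parent genotypes: hh × Hh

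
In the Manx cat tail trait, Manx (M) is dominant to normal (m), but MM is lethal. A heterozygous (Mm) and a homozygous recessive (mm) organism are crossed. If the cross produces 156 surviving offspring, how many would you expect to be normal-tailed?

Cross: Mm × mm
Punnett square offspring (before lethality): 2 Mm, 2 mm
No MM offspring are produced in this cross.
normal-tailed: 2 out of 4 → fraction 1/2
Expected count = 1/2 × 156 = 78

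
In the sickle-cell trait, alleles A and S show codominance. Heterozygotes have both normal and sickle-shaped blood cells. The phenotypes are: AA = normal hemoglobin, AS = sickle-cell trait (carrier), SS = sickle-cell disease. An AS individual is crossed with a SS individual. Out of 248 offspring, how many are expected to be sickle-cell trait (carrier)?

Punnett square for AS × SS:
Offspring genotypes: 2 AS, 2 SS
Phenotype counts: 2 sickle-cell trait (carrier), 2 sickle-cell disease
sickle-cell trait (carrier): 2 out of 4 → fraction 1/2
Expected count = 1/2 × 248 = 124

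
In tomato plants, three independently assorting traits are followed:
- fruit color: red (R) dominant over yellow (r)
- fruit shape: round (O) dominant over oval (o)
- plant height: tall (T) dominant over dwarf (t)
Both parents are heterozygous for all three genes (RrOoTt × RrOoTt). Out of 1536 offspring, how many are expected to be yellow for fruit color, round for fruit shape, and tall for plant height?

Trihybrid cross: RrOoTt × RrOoTt
Each trait segregates independently with a 3:1 phenotypic ratio, so each gene contributes 3/4 (dominant) or 1/4 (recessive).
Target: yellow (fruit color), round (fruit shape), tall (plant height)
Probability = product of independent per-trait probabilities
= 1/4 × 3/4 × 3/4 = 9/64
Expected count = 9/64 × 1536 = 216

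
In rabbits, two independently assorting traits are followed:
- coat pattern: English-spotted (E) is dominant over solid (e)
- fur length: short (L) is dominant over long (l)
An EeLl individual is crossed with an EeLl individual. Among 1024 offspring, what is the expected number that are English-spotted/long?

Dihybrid cross EeLl × EeLl — consider each gene separately:
coat pattern: Ee × Ee → 1 EE, 2 Ee, 1 ee → 3 E_ : 1 ee (out of 4)
fur length: Ll × Ll → 1 LL, 2 Ll, 1 ll → 3 L_ : 1 ll (out of 4)
Combine (counts out of 4 × 4 = 16): English-spotted/short (E_L_) = 3×3 = 9; English-spotted/long (E_ll) = 3×1 = 3; solid/short (eeL_) = 1×3 = 3; solid/long (eell) = 1×1 = 1
Phenotype counts (out of 16): 9 English-spotted/short, 3 English-spotted/long, 3 solid/short, 1 solid/long
English-spotted/long: 3 out of 16 → fraction 3/16
Expected count = 3/16 × 1024 = 192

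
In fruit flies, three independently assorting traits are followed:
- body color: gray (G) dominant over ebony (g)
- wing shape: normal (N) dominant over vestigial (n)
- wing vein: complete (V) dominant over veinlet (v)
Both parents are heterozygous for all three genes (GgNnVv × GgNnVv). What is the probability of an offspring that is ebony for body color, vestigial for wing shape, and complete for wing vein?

Trihybrid cross: GgNnVv × GgNnVv
Each trait segregates independently with a 3:1 phenotypic ratio, so each gene contributes 3/4 (dominant) or 1/4 (recessive).
Target: ebony (body color), vestigial (wing shape), complete (wing vein)
Probability = product of independent per-trait probabilities
= 1/4 × 1/4 × 3/4 = 3/64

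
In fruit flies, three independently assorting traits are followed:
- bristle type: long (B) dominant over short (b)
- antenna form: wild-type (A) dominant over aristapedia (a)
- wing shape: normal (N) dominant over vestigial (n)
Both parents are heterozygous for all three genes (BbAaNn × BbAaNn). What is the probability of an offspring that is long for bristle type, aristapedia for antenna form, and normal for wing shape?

Trihybrid cross: BbAaNn × BbAaNn
Each trait segregates independently with a 3:1 phenotypic ratio, so each gene contributes 3/4 (dominant) or 1/4 (recessive).
Target: long (bristle type), aristapedia (antenna form), normal (wing shape)
Probability = product of independent per-trait probabilities
= 3/4 × 1/4 × 3/4 = 9/64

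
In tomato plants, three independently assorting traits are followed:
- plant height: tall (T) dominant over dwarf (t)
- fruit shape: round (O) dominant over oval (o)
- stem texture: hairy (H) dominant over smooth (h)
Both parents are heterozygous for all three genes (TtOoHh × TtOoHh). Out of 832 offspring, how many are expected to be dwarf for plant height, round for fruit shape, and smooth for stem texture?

Trihybrid cross: TtOoHh × TtOoHh
Each trait segregates independently with a 3:1 phenotypic ratio, so each gene contributes 3/4 (dominant) or 1/4 (recessive).
Target: dwarf (plant height), round (fruit shape), smooth (stem texture)
Probability = product of independent per-trait probabilities
= 1/4 × 3/4 × 1/4 = 3/64
Expected count = 3/64 × 832 = 39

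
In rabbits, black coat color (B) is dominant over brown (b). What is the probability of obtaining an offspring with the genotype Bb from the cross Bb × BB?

Punnett square for Bb × BB:
Offspring genotypes: 2 BB, 2 Bb
Total offspring: 4
Count with target: 2
Probability: 2/4 = 1/2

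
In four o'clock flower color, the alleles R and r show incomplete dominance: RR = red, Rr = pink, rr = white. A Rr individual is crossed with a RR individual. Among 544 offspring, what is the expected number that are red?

Punnett square for Rr × RR:
Offspring genotypes: 2 RR, 2 Rr
Phenotype counts: 2 red, 2 pink
red: 2 out of 4 → fraction 1/2
Expected count = 1/2 × 544 = 272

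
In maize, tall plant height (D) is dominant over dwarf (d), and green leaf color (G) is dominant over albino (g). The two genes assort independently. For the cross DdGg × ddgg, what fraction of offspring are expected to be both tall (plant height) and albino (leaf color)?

Dihybrid cross DdGg × ddgg — consider each gene separately:
plant height: Dd × dd → 2 Dd, 2 dd → 2 D_ : 2 dd (out of 4)
leaf color: Gg × gg → 2 Gg, 2 gg → 2 G_ : 2 gg (out of 4)
Looking for: tall (D_) and albino (gg)
P(tall) = 2/4, P(albino) = 2/4
P(both) = 2/4 × 2/4 = 4/16 = 1/4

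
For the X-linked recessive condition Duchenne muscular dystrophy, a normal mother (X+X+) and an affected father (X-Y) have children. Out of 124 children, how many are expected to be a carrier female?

Cross: X+X+ × X-Y
Offspring: 2 X+X-, 2 X+Y
Probability of a carrier female: 2/4 = 1/2
Expected count = 1/2 × 124 = 62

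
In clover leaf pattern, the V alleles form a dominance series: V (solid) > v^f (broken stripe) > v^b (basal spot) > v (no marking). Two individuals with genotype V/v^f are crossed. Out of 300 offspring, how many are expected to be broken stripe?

Cross: V/v^f × V/v^f
Allele dominance: V > v^f > v^b > v
Offspring genotypes: 1 V/V, 2 V/v^f, 1 v^f/v^f
Phenotype counts: 3 solid, 1 broken stripe
broken stripe: 1 out of 4 → fraction 1/4
Expected count = 1/4 × 300 = 75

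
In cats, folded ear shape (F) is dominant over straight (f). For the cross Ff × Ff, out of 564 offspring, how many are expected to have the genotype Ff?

Punnett square for Ff × Ff:
Offspring genotypes: 1 FF, 2 Ff, 1 ff
Total offspring: 4
Count with target: 2
Probability: 2/4 = 1/2
Expected count = 1/2 × 564 = 282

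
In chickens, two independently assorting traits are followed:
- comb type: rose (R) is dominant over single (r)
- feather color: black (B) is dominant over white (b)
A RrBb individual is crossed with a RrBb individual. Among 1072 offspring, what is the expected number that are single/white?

Dihybrid cross RrBb × RrBb — consider each gene separately:
comb type: Rr × Rr → 1 RR, 2 Rr, 1 rr → 3 R_ : 1 rr (out of 4)
feather color: Bb × Bb → 1 BB, 2 Bb, 1 bb → 3 B_ : 1 bb (out of 4)
Combine (counts out of 4 × 4 = 16): rose/black (R_B_) = 3×3 = 9; rose/white (R_bb) = 3×1 = 3; single/black (rrB_) = 1×3 = 3; single/white (rrbb) = 1×1 = 1
Phenotype counts (out of 16): 9 rose/black, 3 rose/white, 3 single/black, 1 single/white
single/white: 1 out of 16 → fraction 1/16
Expected count = 1/16 × 1072 = 67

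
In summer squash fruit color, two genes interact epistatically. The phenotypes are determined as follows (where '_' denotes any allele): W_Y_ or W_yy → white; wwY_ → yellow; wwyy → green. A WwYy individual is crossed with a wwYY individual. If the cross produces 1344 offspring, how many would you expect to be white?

Cross: WwYy × wwYY — consider each gene separately:
W gene: Ww × ww → 2 Ww, 2 ww → 2 W_ : 2 ww (out of 4)
Y gene: Yy × YY → 2 YY, 2 Yy → 4 Y_ (out of 4)
Genotype classes (out of 4 × 4 = 16): W_Y_ = 2×4 = 8; wwY_ = 2×4 = 8
Apply the phenotype rules: W_Y_ (8) → white; wwY_ (8) → yellow
Phenotype counts (out of 16): 8 white, 8 yellow
white: 8 out of 16 → fraction 1/2
Expected count = 1/2 × 1344 = 672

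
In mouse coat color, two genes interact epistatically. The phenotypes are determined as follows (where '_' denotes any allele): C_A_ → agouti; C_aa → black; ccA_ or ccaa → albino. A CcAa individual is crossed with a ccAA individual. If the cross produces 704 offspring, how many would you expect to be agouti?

Cross: CcAa × ccAA — consider each gene separately:
C gene: Cc × cc → 2 Cc, 2 cc → 2 C_ : 2 cc (out of 4)
A gene: Aa × AA → 2 AA, 2 Aa → 4 A_ (out of 4)
Genotype classes (out of 4 × 4 = 16): C_A_ = 2×4 = 8; ccA_ = 2×4 = 8
Apply the phenotype rules: C_A_ (8) → agouti; ccA_ (8) → albino
Phenotype counts (out of 16): 8 agouti, 8 albino
agouti: 8 out of 16 → fraction 1/2
Expected count = 1/2 × 704 = 352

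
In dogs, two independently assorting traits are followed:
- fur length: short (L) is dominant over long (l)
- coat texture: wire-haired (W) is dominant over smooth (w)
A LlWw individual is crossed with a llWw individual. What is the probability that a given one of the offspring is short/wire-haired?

Dihybrid cross LlWw × llWw — consider each gene separately:
fur length: Ll × ll → 2 Ll, 2 ll → 2 L_ : 2 ll (out of 4)
coat texture: Ww × Ww → 1 WW, 2 Ww, 1 ww → 3 W_ : 1 ww (out of 4)
Combine (counts out of 4 × 4 = 16): short/wire-haired (L_W_) = 2×3 = 6; short/smooth (L_ww) = 2×1 = 2; long/wire-haired (llW_) = 2×3 = 6; long/smooth (llww) = 2×1 = 2
Phenotype counts (out of 16): 6 short/wire-haired, 2 short/smooth, 6 long/wire-haired, 2 long/smooth
short/wire-haired: 6 out of 16
Probability: 6/16 = 3/8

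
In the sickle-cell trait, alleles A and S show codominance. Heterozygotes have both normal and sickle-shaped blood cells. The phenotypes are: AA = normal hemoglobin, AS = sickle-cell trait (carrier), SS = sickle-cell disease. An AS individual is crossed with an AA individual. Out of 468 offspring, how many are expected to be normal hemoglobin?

Punnett square for AS × AA:
Offspring genotypes: 2 AA, 2 AS
Phenotype counts: 2 normal hemoglobin, 2 sickle-cell trait (carrier)
normal hemoglobin: 2 out of 4 → fraction 1/2
Expected count = 1/2 × 468 = 234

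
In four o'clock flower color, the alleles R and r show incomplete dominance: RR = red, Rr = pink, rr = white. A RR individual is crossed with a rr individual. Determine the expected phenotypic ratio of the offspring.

Punnett square for RR × rr:
Offspring genotypes: 4 Rr
Phenotype counts: 4 pink
Ratio: all pink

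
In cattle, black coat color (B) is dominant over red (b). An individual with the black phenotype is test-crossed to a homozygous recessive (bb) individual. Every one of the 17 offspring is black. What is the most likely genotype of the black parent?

Test cross: ? × bb
All offspring are black.
If the unknown parent were heterozygous (Bb), about half of 17 offspring would be red; none are. The unknown parent is most likely homozygous dominant (BB).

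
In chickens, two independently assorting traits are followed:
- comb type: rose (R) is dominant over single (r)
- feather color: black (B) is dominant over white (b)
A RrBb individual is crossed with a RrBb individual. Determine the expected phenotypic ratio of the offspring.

Dihybrid cross RrBb × RrBb — consider each gene separately:
comb type: Rr × Rr → 1 RR, 2 Rr, 1 rr → 3 R_ : 1 rr (out of 4)
feather color: Bb × Bb → 1 BB, 2 Bb, 1 bb → 3 B_ : 1 bb (out of 4)
Combine (counts out of 4 × 4 = 16): rose/black (R_B_) = 3×3 = 9; rose/white (R_bb) = 3×1 = 3; single/black (rrB_) = 1×3 = 3; single/white (rrbb) = 1×1 = 1
Phenotype counts (out of 16): 9 rose/black, 3 rose/white, 3 single/black, 1 single/white
Ratio: 9 rose/black : 3 rose/white : 3 single/black : 1 single/white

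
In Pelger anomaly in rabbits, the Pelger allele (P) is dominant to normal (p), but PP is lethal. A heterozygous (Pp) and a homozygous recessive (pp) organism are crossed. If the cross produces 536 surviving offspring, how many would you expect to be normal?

Cross: Pp × pp
Punnett square offspring (before lethality): 2 Pp, 2 pp
No PP offspring are produced in this cross.
normal: 2 out of 4 → fraction 1/2
Expected count = 1/2 × 536 = 268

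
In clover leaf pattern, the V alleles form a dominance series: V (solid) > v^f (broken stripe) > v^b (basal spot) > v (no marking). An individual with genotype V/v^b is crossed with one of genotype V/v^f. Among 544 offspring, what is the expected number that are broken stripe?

Cross: V/v^b × V/v^f
Allele dominance: V > v^f > v^b > v
Offspring genotypes: 1 V/V, 1 V/v^f, 1 V/v^b, 1 v^f/v^b
Phenotype counts: 3 solid, 1 broken stripe
broken stripe: 1 out of 4 → fraction 1/4
Expected count = 1/4 × 544 = 136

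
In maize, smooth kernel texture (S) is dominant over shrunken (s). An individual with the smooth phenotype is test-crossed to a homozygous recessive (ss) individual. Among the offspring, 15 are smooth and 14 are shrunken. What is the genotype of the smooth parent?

Test cross: ? × ss
Offspring: 15 smooth, 14 shrunken — approximately 1:1.
A 1:1 ratio in a test cross indicates the unknown parent is heterozygous (Ss).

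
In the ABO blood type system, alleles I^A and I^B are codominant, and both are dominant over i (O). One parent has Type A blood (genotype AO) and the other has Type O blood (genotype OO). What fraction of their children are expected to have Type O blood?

Cross: AO × OO
Possible offspring genotypes: 2 AO, 2 OO
Blood type counts: 2 Type A, 2 Type O
Probability of Type O: 2/4 = 1/2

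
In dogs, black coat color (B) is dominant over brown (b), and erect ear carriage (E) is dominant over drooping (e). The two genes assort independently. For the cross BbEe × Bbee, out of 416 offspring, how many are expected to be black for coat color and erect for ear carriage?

Dihybrid cross BbEe × Bbee — consider each gene separately:
coat color: Bb × Bb → 1 BB, 2 Bb, 1 bb → 3 B_ : 1 bb (out of 4)
ear carriage: Ee × ee → 2 Ee, 2 ee → 2 E_ : 2 ee (out of 4)
Looking for: black (B_) and erect (E_)
P(black) = 3/4, P(erect) = 2/4
P(both) = 3/4 × 2/4 = 6/16 = 3/8
Expected count = 3/8 × 416 = 156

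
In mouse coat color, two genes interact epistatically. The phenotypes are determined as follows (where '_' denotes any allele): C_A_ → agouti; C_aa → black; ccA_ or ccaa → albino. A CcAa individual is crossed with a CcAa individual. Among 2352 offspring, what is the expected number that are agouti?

Cross: CcAa × CcAa — consider each gene separately:
C gene: Cc × Cc → 1 CC, 2 Cc, 1 cc → 3 C_ : 1 cc (out of 4)
A gene: Aa × Aa → 1 AA, 2 Aa, 1 aa → 3 A_ : 1 aa (out of 4)
Genotype classes (out of 4 × 4 = 16): C_A_ = 3×3 = 9; C_aa = 3×1 = 3; ccA_ = 1×3 = 3; ccaa = 1×1 = 1
Apply the phenotype rules: C_A_ (9) → agouti; C_aa (3) → black; ccA_ (3) + ccaa (1) → albino
Phenotype counts (out of 16): 9 agouti, 3 black, 4 albino
agouti: 9 out of 16 → fraction 9/16
Expected count = 9/16 × 2352 = 1323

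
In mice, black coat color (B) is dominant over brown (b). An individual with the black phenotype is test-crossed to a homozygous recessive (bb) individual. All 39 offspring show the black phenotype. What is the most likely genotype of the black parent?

Test cross: ? × bb
All offspring are black.
If the unknown parent were heterozygous (Bb), about half of 39 offspring would be brown; none are. The unknown parent is most likely homozygous dominant (BB).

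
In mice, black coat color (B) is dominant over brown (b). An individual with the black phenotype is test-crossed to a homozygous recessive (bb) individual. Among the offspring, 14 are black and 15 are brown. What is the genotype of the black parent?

Test cross: ? × bb
Offspring: 14 black, 15 brown — approximately 1:1.
A 1:1 ratio in a test cross indicates the unknown parent is heterozygous (Bb).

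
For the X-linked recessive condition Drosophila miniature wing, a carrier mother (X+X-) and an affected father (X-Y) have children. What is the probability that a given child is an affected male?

Cross: X+X- × X-Y
Offspring: 1 X+X-, 1 X+Y, 1 X-X-, 1 X-Y
Probability of an affected male: 1/4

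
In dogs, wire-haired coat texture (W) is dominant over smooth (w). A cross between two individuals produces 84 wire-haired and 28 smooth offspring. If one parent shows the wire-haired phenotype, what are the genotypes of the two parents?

Observed offspring: 84 wire-haired, 28 smooth
The observed ratio simplifies to 3:1. Smooth (ww) offspring appear, so each parent must contribute one w allele. The parent stated to show wire-haired carries W, so it is Ww. The other parent is then either Ww or ww: Ww × ww would give a 1:1 split, whereas Ww × Ww gives 3:1 — matching the data. So both parents are heterozygous (Ww × Ww).
Parent genotypes: Ww × Ww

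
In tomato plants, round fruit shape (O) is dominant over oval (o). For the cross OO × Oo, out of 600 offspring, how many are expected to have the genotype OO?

Punnett square for OO × Oo:
Offspring genotypes: 2 OO, 2 Oo
Total offspring: 4
Count with target: 2
Probability: 2/4 = 1/2
Expected count = 1/2 × 600 = 300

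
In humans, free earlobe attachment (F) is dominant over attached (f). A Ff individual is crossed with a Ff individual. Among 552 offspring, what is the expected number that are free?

Punnett square for Ff × Ff:
Offspring genotypes: 1 FF, 2 Ff, 1 ff
free: 3, attached: 1
free: 3 out of 4 → fraction 3/4
Expected count = 3/4 × 552 = 414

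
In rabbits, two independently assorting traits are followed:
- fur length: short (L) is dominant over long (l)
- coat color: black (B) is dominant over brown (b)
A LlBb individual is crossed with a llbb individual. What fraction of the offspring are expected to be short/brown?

Dihybrid cross LlBb × llbb — consider each gene separately:
fur length: Ll × ll → 2 Ll, 2 ll → 2 L_ : 2 ll (out of 4)
coat color: Bb × bb → 2 Bb, 2 bb → 2 B_ : 2 bb (out of 4)
Combine (counts out of 4 × 4 = 16): short/black (L_B_) = 2×2 = 4; short/brown (L_bb) = 2×2 = 4; long/black (llB_) = 2×2 = 4; long/brown (llbb) = 2×2 = 4
Phenotype counts (out of 16): 4 short/black, 4 short/brown, 4 long/black, 4 long/brown
short/brown: 4 out of 16
Probability: 4/16 = 1/4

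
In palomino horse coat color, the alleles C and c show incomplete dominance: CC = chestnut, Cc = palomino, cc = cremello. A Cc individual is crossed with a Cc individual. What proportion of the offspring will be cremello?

Punnett square for Cc × Cc:
Offspring genotypes: 1 CC, 2 Cc, 1 cc
Phenotype counts: 1 chestnut, 2 palomino, 1 cremello
cremello: 1 out of 4
Probability: 1/4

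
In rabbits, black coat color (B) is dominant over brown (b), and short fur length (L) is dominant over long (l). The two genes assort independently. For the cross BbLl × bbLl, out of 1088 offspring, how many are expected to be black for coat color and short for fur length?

Dihybrid cross BbLl × bbLl — consider each gene separately:
coat color: Bb × bb → 2 Bb, 2 bb → 2 B_ : 2 bb (out of 4)
fur length: Ll × Ll → 1 LL, 2 Ll, 1 ll → 3 L_ : 1 ll (out of 4)
Looking for: black (B_) and short (L_)
P(black) = 2/4, P(short) = 3/4
P(both) = 2/4 × 3/4 = 6/16 = 3/8
Expected count = 3/8 × 1088 = 408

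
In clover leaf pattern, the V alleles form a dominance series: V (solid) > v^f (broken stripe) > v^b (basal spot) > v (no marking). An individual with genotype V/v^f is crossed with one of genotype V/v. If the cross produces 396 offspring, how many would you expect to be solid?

Cross: V/v^f × V/v
Allele dominance: V > v^f > v^b > v
Offspring genotypes: 1 V/V, 1 V/v, 1 V/v^f, 1 v^f/v
Phenotype counts: 3 solid, 1 broken stripe
solid: 3 out of 4 → fraction 3/4
Expected count = 3/4 × 396 = 297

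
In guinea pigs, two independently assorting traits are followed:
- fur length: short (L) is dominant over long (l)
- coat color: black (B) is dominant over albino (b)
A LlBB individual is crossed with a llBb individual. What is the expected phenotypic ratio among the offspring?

Dihybrid cross LlBB × llBb — consider each gene separately:
fur length: Ll × ll → 2 Ll, 2 ll → 2 L_ : 2 ll (out of 4)
coat color: BB × Bb → 2 BB, 2 Bb → 4 B_ (out of 4)
Combine (counts out of 4 × 4 = 16): short/black (L_B_) = 2×4 = 8; long/black (llB_) = 2×4 = 8
Phenotype counts (out of 16): 8 short/black, 8 long/black
Ratio: 1 short/black : 1 long/black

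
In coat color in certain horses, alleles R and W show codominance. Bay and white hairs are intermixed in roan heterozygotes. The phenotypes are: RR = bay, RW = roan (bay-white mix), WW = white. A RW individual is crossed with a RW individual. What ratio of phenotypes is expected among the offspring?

Punnett square for RW × RW:
Offspring genotypes: 1 RR, 2 RW, 1 WW
Phenotype counts: 1 bay, 2 roan (bay-white mix), 1 white
Ratio: 1 bay : 2 roan (bay-white mix) : 1 white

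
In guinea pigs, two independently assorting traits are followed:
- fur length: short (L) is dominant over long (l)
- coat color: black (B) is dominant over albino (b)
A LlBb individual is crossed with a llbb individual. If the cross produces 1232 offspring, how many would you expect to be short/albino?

Dihybrid cross LlBb × llbb — consider each gene separately:
fur length: Ll × ll → 2 Ll, 2 ll → 2 L_ : 2 ll (out of 4)
coat color: Bb × bb → 2 Bb, 2 bb → 2 B_ : 2 bb (out of 4)
Combine (counts out of 4 × 4 = 16): short/black (L_B_) = 2×2 = 4; short/albino (L_bb) = 2×2 = 4; long/black (llB_) = 2×2 = 4; long/albino (llbb) = 2×2 = 4
Phenotype counts (out of 16): 4 short/black, 4 short/albino, 4 long/black, 4 long/albino
short/albino: 4 out of 16 → fraction 1/4
Expected count = 1/4 × 1232 = 308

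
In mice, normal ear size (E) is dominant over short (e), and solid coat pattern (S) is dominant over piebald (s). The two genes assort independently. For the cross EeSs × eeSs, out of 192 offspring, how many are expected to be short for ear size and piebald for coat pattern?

Dihybrid cross EeSs × eeSs — consider each gene separately:
ear size: Ee × ee → 2 Ee, 2 ee → 2 E_ : 2 ee (out of 4)
coat pattern: Ss × Ss → 1 SS, 2 Ss, 1 ss → 3 S_ : 1 ss (out of 4)
Looking for: short (ee) and piebald (ss)
P(short) = 2/4, P(piebald) = 1/4
P(both) = 2/4 × 1/4 = 2/16 = 1/8
Expected count = 1/8 × 192 = 24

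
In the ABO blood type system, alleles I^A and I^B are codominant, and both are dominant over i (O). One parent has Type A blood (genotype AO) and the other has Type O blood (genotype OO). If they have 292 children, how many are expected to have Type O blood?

Cross: AO × OO
Possible offspring genotypes: 2 AO, 2 OO
Blood type counts: 2 Type A, 2 Type O
Probability of Type O: 2/4 = 1/2
Expected count = 1/2 × 292 = 146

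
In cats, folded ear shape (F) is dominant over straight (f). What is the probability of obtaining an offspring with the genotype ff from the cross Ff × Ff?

Punnett square for Ff × Ff:
Offspring genotypes: 1 FF, 2 Ff, 1 ff
Total offspring: 4
Count with target: 1
Probability: 1/4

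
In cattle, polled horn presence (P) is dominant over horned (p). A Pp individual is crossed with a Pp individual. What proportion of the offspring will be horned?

Punnett square for Pp × Pp:
Offspring genotypes: 1 PP, 2 Pp, 1 pp
polled: 3, horned: 1
horned: 1 out of 4
Probability: 1/4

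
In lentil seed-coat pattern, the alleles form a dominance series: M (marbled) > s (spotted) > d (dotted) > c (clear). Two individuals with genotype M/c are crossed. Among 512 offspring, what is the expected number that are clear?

Cross: M/c × M/c
Allele dominance: M > s > d > c
Offspring genotypes: 1 M/M, 2 M/c, 1 c/c
Phenotype counts: 3 marbled, 1 clear
clear: 1 out of 4 → fraction 1/4
Expected count = 1/4 × 512 = 128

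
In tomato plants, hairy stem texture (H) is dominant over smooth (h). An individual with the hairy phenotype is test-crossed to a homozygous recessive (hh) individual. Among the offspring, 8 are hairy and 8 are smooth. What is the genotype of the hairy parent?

Test cross: ? × hh
Offspring: 8 hairy, 8 smooth — approximately 1:1.
A 1:1 ratio in a test cross indicates the unknown parent is heterozygous (Hh).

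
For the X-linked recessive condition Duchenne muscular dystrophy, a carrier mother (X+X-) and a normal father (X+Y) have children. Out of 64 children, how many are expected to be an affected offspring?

Cross: X+X- × X+Y
Offspring: 1 X+X+, 1 X+Y, 1 X+X-, 1 X-Y
Probability of an affected offspring: 1/4
Expected count = 1/4 × 64 = 16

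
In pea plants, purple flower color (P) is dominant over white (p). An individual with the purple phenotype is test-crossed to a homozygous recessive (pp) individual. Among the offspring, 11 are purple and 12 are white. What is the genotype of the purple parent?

Test cross: ? × pp
Offspring: 11 purple, 12 white — approximately 1:1.
A 1:1 ratio in a test cross indicates the unknown parent is heterozygous (Pp).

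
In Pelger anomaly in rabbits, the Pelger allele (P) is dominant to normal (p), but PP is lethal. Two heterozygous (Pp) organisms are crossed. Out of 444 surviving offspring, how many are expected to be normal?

Cross: Pp × Pp
Punnett square offspring (before lethality): 1 PP, 2 Pp, 1 pp
The PP genotype is lethal (embryos die); surviving offspring: 2 Pp, 1 pp
normal: 1 out of 3 → fraction 1/3
Expected count = 1/3 × 444 = 148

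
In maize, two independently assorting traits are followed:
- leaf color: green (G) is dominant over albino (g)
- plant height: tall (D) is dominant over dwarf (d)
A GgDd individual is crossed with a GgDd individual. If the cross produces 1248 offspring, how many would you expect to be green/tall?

Dihybrid cross GgDd × GgDd — consider each gene separately:
leaf color: Gg × Gg → 1 GG, 2 Gg, 1 gg → 3 G_ : 1 gg (out of 4)
plant height: Dd × Dd → 1 DD, 2 Dd, 1 dd → 3 D_ : 1 dd (out of 4)
Combine (counts out of 4 × 4 = 16): green/tall (G_D_) = 3×3 = 9; green/dwarf (G_dd) = 3×1 = 3; albino/tall (ggD_) = 1×3 = 3; albino/dwarf (ggdd) = 1×1 = 1
Phenotype counts (out of 16): 9 green/tall, 3 green/dwarf, 3 albino/tall, 1 albino/dwarf
green/tall: 9 out of 16 → fraction 9/16
Expected count = 9/16 × 1248 = 702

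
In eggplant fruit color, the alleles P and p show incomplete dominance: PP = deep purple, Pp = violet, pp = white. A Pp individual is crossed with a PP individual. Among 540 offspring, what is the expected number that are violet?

Punnett square for Pp × PP:
Offspring genotypes: 2 PP, 2 Pp
Phenotype counts: 2 deep purple, 2 violet
violet: 2 out of 4 → fraction 1/2
Expected count = 1/2 × 540 = 270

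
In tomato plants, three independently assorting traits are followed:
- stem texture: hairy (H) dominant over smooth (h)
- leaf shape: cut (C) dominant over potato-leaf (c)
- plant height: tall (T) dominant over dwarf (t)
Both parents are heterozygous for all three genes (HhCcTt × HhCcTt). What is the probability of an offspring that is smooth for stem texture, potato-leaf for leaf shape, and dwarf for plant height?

Trihybrid cross: HhCcTt × HhCcTt
Each trait segregates independently with a 3:1 phenotypic ratio, so each gene contributes 3/4 (dominant) or 1/4 (recessive).
Target: smooth (stem texture), potato-leaf (leaf shape), dwarf (plant height)
Probability = product of independent per-trait probabilities
= 1/4 × 1/4 × 1/4 = 1/64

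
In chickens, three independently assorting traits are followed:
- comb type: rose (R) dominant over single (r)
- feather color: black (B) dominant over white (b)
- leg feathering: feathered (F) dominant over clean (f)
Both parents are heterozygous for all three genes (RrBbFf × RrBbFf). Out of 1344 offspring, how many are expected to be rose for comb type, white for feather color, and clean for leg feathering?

Trihybrid cross: RrBbFf × RrBbFf
Each trait segregates independently with a 3:1 phenotypic ratio, so each gene contributes 3/4 (dominant) or 1/4 (recessive).
Target: rose (comb type), white (feather color), clean (leg feathering)
Probability = product of independent per-trait probabilities
= 3/4 × 1/4 × 1/4 = 3/64
Expected count = 3/64 × 1344 = 63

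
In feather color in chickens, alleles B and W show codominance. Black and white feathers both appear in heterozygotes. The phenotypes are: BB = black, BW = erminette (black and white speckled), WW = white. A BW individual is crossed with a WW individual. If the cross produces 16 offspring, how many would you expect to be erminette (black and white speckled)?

Punnett square for BW × WW:
Offspring genotypes: 2 BW, 2 WW
Phenotype counts: 2 erminette (black and white speckled), 2 white
erminette (black and white speckled): 2 out of 4 → fraction 1/2
Expected count = 1/2 × 16 = 8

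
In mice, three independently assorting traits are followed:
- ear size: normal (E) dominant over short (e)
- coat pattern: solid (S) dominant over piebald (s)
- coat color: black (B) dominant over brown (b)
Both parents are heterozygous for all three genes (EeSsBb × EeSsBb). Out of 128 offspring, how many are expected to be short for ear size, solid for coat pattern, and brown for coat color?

Trihybrid cross: EeSsBb × EeSsBb
Each trait segregates independently with a 3:1 phenotypic ratio, so each gene contributes 3/4 (dominant) or 1/4 (recessive).
Target: short (ear size), solid (coat pattern), brown (coat color)
Probability = product of independent per-trait probabilities
= 1/4 × 3/4 × 1/4 = 3/64
Expected count = 3/64 × 128 = 6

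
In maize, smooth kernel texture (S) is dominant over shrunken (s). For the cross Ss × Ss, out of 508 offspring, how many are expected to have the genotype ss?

Punnett square for Ss × Ss:
Offspring genotypes: 1 SS, 2 Ss, 1 ss
Total offspring: 4
Count with target: 1
Probability: 1/4
Expected count = 1/4 × 508 = 127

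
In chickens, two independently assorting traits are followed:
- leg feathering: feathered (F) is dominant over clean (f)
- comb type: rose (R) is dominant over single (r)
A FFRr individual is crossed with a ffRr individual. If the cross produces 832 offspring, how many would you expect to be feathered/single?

Dihybrid cross FFRr × ffRr — consider each gene separately:
leg feathering: FF × ff → 4 Ff → 4 F_ (out of 4)
comb type: Rr × Rr → 1 RR, 2 Rr, 1 rr → 3 R_ : 1 rr (out of 4)
Combine (counts out of 4 × 4 = 16): feathered/rose (F_R_) = 4×3 = 12; feathered/single (F_rr) = 4×1 = 4
Phenotype counts (out of 16): 12 feathered/rose, 4 feathered/single
feathered/single: 4 out of 16 → fraction 1/4
Expected count = 1/4 × 832 = 208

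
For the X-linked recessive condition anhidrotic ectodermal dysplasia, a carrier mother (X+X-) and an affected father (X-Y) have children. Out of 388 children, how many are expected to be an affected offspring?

Cross: X+X- × X-Y
Offspring: 1 X+X-, 1 X+Y, 1 X-X-, 1 X-Y
Probability of an affected offspring: 2/4 = 1/2
Expected count = 1/2 × 388 = 194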